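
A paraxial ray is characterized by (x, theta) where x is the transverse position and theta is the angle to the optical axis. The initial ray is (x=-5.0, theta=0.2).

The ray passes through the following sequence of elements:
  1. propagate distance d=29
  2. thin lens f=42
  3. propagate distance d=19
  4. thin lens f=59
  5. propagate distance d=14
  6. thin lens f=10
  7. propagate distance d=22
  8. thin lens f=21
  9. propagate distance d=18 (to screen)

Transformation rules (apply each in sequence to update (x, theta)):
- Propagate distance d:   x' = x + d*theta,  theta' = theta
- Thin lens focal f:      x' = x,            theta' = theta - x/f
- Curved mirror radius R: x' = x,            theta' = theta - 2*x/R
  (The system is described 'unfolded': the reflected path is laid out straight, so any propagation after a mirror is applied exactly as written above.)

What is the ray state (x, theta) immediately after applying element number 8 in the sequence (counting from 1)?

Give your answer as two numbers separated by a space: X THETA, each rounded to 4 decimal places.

Answer: -4.5183 -0.2523

Derivation:
Initial: x=-5.0000 theta=0.2000
After 1 (propagate distance d=29): x=0.8000 theta=0.2000
After 2 (thin lens f=42): x=0.8000 theta=19/105 (≈0.1810)
After 3 (propagate distance d=19): x=89/21 (≈4.2381) theta=19/105 (≈0.1810)
After 4 (thin lens f=59): x=89/21 (≈4.2381) theta=676/6195 (≈0.1091)
After 5 (propagate distance d=14): x=35719/6195 (≈5.7658) theta=676/6195 (≈0.1091)
After 6 (thin lens f=10): x=35719/6195 (≈5.7658) theta=-1379/2950 (≈-0.4675)
After 7 (propagate distance d=22): x=-139954/30975 (≈-4.5183) theta=-1379/2950 (≈-0.4675)
After 8 (thin lens f=21): x=-139954/30975 (≈-4.5183) theta=-328231/1300950 (≈-0.2523)
Rounded to 4 decimal places: x = -4.5183, theta = -0.2523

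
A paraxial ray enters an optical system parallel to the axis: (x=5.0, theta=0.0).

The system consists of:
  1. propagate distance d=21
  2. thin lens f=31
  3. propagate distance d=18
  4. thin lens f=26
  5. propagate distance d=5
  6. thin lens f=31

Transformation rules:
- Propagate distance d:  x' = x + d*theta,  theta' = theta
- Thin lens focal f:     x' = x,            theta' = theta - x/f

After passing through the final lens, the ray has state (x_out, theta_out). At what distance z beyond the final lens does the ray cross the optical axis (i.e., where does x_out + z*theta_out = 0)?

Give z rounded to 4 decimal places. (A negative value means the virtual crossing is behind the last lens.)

Answer: 3.2788

Derivation:
Initial: x=5.0000 theta=0.0000
After 1 (propagate distance d=21): x=5.0000 theta=0.0000
After 2 (thin lens f=31): x=5.0000 theta=-5/31 (≈-0.1613)
After 3 (propagate distance d=18): x=65/31 (≈2.0968) theta=-5/31 (≈-0.1613)
After 4 (thin lens f=26): x=65/31 (≈2.0968) theta=-15/62 (≈-0.2419)
After 5 (propagate distance d=5): x=55/62 (≈0.8871) theta=-15/62 (≈-0.2419)
After 6 (thin lens f=31): x=55/62 (≈0.8871) theta=-260/961 (≈-0.2706)
z_focus = -x_out/theta_out = -(55/62)/(-260/961) = 341/104 ≈ 3.2788
Rounded to 4 decimal places: z = 3.2788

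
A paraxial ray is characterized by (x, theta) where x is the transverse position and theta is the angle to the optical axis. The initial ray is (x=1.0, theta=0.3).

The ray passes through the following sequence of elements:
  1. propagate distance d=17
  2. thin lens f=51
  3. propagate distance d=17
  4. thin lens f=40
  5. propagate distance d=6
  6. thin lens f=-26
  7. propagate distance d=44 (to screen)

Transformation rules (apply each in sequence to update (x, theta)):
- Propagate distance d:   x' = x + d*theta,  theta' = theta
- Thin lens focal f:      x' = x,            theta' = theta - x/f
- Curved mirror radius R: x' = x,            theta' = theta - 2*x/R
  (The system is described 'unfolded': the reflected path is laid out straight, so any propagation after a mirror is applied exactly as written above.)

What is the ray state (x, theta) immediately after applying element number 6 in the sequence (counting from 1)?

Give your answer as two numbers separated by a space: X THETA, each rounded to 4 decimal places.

Answer: 8.8740 0.2925

Derivation:
Initial: x=1.0000 theta=0.3000
After 1 (propagate distance d=17): x=6.1000 theta=0.3000
After 2 (thin lens f=51): x=6.1000 theta=46/255 (≈0.1804)
After 3 (propagate distance d=17): x=55/6 (≈9.1667) theta=46/255 (≈0.1804)
After 4 (thin lens f=40): x=55/6 (≈9.1667) theta=-199/4080 (≈-0.0488)
After 5 (propagate distance d=6): x=18103/2040 (≈8.8740) theta=-199/4080 (≈-0.0488)
After 6 (thin lens f=-26): x=18103/2040 (≈8.8740) theta=1293/4420 (≈0.2925)
Rounded to 4 decimal places: x = 8.8740, theta = 0.2925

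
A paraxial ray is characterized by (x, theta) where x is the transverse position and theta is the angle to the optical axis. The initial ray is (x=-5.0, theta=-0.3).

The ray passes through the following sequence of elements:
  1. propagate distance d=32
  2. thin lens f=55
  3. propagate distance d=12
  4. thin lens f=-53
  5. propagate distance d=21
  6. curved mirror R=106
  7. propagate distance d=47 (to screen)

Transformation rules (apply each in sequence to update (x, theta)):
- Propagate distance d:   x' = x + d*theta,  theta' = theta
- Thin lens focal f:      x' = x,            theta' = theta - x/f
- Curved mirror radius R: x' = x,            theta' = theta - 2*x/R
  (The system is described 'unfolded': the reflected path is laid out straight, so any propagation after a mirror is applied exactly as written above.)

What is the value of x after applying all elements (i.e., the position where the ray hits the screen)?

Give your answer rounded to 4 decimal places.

Answer: -17.3938

Derivation:
Initial: x=-5.0000 theta=-0.3000
After 1 (propagate distance d=32): x=-14.6000 theta=-0.3000
After 2 (thin lens f=55): x=-14.6000 theta=-19/550 (≈-0.0345)
After 3 (propagate distance d=12): x=-4129/275 (≈-15.0145) theta=-19/550 (≈-0.0345)
After 4 (thin lens f=-53): x=-4129/275 (≈-15.0145) theta=-1853/5830 (≈-0.3178)
After 5 (propagate distance d=21): x=-632239/29150 (≈-21.6892) theta=-1853/5830 (≈-0.3178)
After 6 (curved mirror R=106): x=-632239/29150 (≈-21.6892) theta=70597/772475 (≈0.0914)
After 7 (propagate distance d=47 (to screen)): x=-2442959/140450 (≈-17.3938) theta=70597/772475 (≈0.0914)
Rounded to 4 decimal places: x = -17.3938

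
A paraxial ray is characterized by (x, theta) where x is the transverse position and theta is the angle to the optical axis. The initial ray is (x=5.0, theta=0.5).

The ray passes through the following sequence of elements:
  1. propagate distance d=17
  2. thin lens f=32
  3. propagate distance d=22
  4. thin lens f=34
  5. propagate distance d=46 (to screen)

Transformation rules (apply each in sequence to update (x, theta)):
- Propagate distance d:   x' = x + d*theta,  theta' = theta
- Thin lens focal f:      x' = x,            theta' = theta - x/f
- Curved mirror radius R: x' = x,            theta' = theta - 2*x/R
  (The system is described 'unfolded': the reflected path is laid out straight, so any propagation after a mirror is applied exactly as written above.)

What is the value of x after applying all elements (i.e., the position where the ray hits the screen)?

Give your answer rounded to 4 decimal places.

Answer: -1.7776

Derivation:
Initial: x=5.0000 theta=0.5000
After 1 (propagate distance d=17): x=13.5000 theta=0.5000
After 2 (thin lens f=32): x=13.5000 theta=5/64 (≈0.0781)
After 3 (propagate distance d=22): x=487/32 (≈15.2188) theta=5/64 (≈0.0781)
After 4 (thin lens f=34): x=487/32 (≈15.2188) theta=-201/544 (≈-0.3695)
After 5 (propagate distance d=46 (to screen)): x=-967/544 (≈-1.7776) theta=-201/544 (≈-0.3695)
Rounded to 4 decimal places: x = -1.7776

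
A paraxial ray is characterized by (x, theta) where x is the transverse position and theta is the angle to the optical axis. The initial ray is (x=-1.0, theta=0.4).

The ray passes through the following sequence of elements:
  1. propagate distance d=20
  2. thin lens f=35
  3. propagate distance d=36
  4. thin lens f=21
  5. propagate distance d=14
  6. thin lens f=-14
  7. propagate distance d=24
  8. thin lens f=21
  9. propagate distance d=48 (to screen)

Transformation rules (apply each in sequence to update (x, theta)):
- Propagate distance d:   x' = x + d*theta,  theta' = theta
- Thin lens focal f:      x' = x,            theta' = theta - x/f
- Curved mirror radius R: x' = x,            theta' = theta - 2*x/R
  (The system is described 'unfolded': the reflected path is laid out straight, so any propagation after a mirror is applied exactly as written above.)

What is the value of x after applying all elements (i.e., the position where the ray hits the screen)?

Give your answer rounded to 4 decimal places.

Answer: -8.6245

Derivation:
Initial: x=-1.0000 theta=0.4000
After 1 (propagate distance d=20): x=7.0000 theta=0.4000
After 2 (thin lens f=35): x=7.0000 theta=0.2000
After 3 (propagate distance d=36): x=14.2000 theta=0.2000
After 4 (thin lens f=21): x=14.2000 theta=-10/21 (≈-0.4762)
After 5 (propagate distance d=14): x=113/15 (≈7.5333) theta=-10/21 (≈-0.4762)
After 6 (thin lens f=-14): x=113/15 (≈7.5333) theta=13/210 (≈0.0619)
After 7 (propagate distance d=24): x=947/105 (≈9.0190) theta=13/210 (≈0.0619)
After 8 (thin lens f=21): x=947/105 (≈9.0190) theta=-1621/4410 (≈-0.3676)
After 9 (propagate distance d=48 (to screen)): x=-2113/245 (≈-8.6245) theta=-1621/4410 (≈-0.3676)
Rounded to 4 decimal places: x = -8.6245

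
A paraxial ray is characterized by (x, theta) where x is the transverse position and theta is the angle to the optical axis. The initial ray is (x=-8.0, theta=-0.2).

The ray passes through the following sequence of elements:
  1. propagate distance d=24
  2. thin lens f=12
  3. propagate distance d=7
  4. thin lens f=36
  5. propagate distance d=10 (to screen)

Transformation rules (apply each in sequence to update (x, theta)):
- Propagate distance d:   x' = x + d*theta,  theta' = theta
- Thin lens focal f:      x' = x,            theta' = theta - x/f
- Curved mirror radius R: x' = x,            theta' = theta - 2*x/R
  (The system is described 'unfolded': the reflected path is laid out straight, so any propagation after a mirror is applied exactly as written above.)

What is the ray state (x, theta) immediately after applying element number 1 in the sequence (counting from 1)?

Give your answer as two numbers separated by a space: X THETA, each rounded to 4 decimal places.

Answer: -12.8000 -0.2000

Derivation:
Initial: x=-8.0000 theta=-0.2000
After 1 (propagate distance d=24): x=-12.8000 theta=-0.2000
Rounded to 4 decimal places: x = -12.8000, theta = -0.2000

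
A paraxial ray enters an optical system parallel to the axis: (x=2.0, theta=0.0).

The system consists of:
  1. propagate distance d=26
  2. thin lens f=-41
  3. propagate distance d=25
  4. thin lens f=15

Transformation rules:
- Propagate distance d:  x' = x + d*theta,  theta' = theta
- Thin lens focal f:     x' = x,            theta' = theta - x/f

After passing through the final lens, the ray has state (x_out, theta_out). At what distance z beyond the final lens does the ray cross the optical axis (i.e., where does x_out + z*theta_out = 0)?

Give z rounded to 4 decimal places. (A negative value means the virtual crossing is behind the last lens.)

Initial: x=2.0000 theta=0.0000
After 1 (propagate distance d=26): x=2.0000 theta=0.0000
After 2 (thin lens f=-41): x=2.0000 theta=2/41 (≈0.0488)
After 3 (propagate distance d=25): x=132/41 (≈3.2195) theta=2/41 (≈0.0488)
After 4 (thin lens f=15): x=132/41 (≈3.2195) theta=-34/205 (≈-0.1659)
z_focus = -x_out/theta_out = -(132/41)/(-34/205) = 330/17 ≈ 19.4118
Rounded to 4 decimal places: z = 19.4118

Answer: 19.4118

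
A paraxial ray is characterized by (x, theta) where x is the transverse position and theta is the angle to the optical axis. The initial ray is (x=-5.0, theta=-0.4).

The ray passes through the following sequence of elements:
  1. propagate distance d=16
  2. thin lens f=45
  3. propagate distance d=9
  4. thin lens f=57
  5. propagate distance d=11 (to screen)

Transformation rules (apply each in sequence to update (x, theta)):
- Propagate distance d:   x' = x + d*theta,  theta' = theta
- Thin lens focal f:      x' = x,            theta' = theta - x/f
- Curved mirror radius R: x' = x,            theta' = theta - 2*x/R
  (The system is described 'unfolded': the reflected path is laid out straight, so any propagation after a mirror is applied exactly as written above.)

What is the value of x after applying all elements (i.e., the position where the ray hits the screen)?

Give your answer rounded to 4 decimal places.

Answer: -11.8786

Derivation:
Initial: x=-5.0000 theta=-0.4000
After 1 (propagate distance d=16): x=-11.4000 theta=-0.4000
After 2 (thin lens f=45): x=-11.4000 theta=-11/75 (≈-0.1467)
After 3 (propagate distance d=9): x=-12.7200 theta=-11/75 (≈-0.1467)
After 4 (thin lens f=57): x=-12.7200 theta=109/1425 (≈0.0765)
After 5 (propagate distance d=11 (to screen)): x=-16927/1425 (≈-11.8786) theta=109/1425 (≈0.0765)
Rounded to 4 decimal places: x = -11.8786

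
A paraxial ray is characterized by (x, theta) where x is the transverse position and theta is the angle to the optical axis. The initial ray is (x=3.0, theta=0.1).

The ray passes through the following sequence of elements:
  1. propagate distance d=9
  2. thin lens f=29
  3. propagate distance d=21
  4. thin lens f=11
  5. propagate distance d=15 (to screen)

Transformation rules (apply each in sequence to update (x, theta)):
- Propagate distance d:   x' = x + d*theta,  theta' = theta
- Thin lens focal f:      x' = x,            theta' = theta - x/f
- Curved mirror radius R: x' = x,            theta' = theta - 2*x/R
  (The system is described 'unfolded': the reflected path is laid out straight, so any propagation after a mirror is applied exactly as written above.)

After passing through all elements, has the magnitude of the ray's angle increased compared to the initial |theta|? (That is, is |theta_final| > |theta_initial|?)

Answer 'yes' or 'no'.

Answer: yes

Derivation:
Initial: x=3.0000 theta=0.1000
After 1 (propagate distance d=9): x=3.9000 theta=0.1000
After 2 (thin lens f=29): x=3.9000 theta=-1/29 (≈-0.0345)
After 3 (propagate distance d=21): x=921/290 (≈3.1759) theta=-1/29 (≈-0.0345)
After 4 (thin lens f=11): x=921/290 (≈3.1759) theta=-1031/3190 (≈-0.3232)
After 5 (propagate distance d=15 (to screen)): x=-2667/1595 (≈-1.6721) theta=-1031/3190 (≈-0.3232)
|theta_initial|=0.1000 |theta_final|=1031/3190 (≈0.3232) -> increased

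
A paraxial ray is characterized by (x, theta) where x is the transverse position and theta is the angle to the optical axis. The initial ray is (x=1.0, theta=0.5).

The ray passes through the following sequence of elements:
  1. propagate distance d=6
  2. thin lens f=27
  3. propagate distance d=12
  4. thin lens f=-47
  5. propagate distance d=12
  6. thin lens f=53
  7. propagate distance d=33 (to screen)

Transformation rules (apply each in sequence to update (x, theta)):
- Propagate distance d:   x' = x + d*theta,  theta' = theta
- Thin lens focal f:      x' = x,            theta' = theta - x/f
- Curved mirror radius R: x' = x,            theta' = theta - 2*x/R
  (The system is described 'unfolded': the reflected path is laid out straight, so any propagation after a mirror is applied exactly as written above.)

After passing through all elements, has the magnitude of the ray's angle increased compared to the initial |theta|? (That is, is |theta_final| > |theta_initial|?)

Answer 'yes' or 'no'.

Initial: x=1.0000 theta=0.5000
After 1 (propagate distance d=6): x=4.0000 theta=0.5000
After 2 (thin lens f=27): x=4.0000 theta=19/54 (≈0.3519)
After 3 (propagate distance d=12): x=74/9 (≈8.2222) theta=19/54 (≈0.3519)
After 4 (thin lens f=-47): x=74/9 (≈8.2222) theta=1337/2538 (≈0.5268)
After 5 (propagate distance d=12): x=6152/423 (≈14.5437) theta=1337/2538 (≈0.5268)
After 6 (thin lens f=53): x=6152/423 (≈14.5437) theta=33949/134514 (≈0.2524)
After 7 (propagate distance d=33 (to screen)): x=1025551/44838 (≈22.8724) theta=33949/134514 (≈0.2524)
|theta_initial|=0.5000 |theta_final|=33949/134514 (≈0.2524) -> not increased

Answer: no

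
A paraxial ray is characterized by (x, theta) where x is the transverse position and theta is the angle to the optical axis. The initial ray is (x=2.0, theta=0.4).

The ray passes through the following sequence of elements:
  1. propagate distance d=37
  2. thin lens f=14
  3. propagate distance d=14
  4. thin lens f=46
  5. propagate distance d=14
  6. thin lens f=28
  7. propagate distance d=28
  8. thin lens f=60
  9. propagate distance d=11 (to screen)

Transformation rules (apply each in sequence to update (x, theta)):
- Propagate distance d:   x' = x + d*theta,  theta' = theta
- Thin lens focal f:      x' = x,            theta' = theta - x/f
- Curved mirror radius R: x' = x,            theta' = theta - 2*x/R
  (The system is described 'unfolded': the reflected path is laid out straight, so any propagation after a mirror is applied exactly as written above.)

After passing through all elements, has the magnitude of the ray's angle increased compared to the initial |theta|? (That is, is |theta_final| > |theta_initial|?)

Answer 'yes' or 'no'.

Initial: x=2.0000 theta=0.4000
After 1 (propagate distance d=37): x=16.8000 theta=0.4000
After 2 (thin lens f=14): x=16.8000 theta=-0.8000
After 3 (propagate distance d=14): x=5.6000 theta=-0.8000
After 4 (thin lens f=46): x=5.6000 theta=-106/115 (≈-0.9217)
After 5 (propagate distance d=14): x=-168/23 (≈-7.3043) theta=-106/115 (≈-0.9217)
After 6 (thin lens f=28): x=-168/23 (≈-7.3043) theta=-76/115 (≈-0.6609)
After 7 (propagate distance d=28): x=-2968/115 (≈-25.8087) theta=-76/115 (≈-0.6609)
After 8 (thin lens f=60): x=-2968/115 (≈-25.8087) theta=-398/1725 (≈-0.2307)
After 9 (propagate distance d=11 (to screen)): x=-2126/75 (≈-28.3467) theta=-398/1725 (≈-0.2307)
|theta_initial|=0.4000 |theta_final|=398/1725 (≈0.2307) -> not increased

Answer: no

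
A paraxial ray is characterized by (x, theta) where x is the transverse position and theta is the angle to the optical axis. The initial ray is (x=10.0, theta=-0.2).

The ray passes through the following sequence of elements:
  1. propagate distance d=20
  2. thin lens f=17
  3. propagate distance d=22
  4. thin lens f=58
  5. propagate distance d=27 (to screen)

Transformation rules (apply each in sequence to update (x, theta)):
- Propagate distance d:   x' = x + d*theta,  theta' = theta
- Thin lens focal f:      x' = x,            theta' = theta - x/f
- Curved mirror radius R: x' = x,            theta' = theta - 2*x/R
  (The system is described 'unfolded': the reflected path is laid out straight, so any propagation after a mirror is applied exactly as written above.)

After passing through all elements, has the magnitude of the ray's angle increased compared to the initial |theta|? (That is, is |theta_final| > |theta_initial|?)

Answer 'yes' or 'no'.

Initial: x=10.0000 theta=-0.2000
After 1 (propagate distance d=20): x=6.0000 theta=-0.2000
After 2 (thin lens f=17): x=6.0000 theta=-47/85 (≈-0.5529)
After 3 (propagate distance d=22): x=-524/85 (≈-6.1647) theta=-47/85 (≈-0.5529)
After 4 (thin lens f=58): x=-524/85 (≈-6.1647) theta=-1101/2465 (≈-0.4467)
After 5 (propagate distance d=27 (to screen)): x=-44923/2465 (≈-18.2243) theta=-1101/2465 (≈-0.4467)
|theta_initial|=0.2000 |theta_final|=1101/2465 (≈0.4467) -> increased

Answer: yes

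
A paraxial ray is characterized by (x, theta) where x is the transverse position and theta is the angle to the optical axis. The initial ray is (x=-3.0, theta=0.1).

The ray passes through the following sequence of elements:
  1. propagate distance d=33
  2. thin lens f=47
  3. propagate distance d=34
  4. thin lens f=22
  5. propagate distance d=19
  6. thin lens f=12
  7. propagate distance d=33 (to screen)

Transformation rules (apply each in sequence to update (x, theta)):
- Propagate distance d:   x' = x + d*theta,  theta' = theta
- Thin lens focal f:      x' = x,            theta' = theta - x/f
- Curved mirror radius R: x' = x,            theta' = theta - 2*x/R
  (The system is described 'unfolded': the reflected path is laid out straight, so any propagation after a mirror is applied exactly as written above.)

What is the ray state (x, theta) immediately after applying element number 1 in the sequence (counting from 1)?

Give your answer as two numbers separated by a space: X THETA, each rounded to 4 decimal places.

Initial: x=-3.0000 theta=0.1000
After 1 (propagate distance d=33): x=0.3000 theta=0.1000
Rounded to 4 decimal places: x = 0.3000, theta = 0.1000

Answer: 0.3000 0.1000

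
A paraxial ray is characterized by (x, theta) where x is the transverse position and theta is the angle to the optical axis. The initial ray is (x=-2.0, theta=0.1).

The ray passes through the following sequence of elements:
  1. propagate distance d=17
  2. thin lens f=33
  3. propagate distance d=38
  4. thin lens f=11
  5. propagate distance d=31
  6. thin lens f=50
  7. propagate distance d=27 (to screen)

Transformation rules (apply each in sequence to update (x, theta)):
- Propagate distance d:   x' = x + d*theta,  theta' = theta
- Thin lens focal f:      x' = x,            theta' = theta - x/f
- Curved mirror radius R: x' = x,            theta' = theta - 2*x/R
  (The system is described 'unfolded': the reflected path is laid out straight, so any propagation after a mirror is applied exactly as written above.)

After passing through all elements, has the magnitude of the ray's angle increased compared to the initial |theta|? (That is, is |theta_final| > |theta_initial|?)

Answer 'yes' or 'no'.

Answer: yes

Derivation:
Initial: x=-2.0000 theta=0.1000
After 1 (propagate distance d=17): x=-0.3000 theta=0.1000
After 2 (thin lens f=33): x=-0.3000 theta=6/55 (≈0.1091)
After 3 (propagate distance d=38): x=423/110 (≈3.8455) theta=6/55 (≈0.1091)
After 4 (thin lens f=11): x=423/110 (≈3.8455) theta=-291/1210 (≈-0.2405)
After 5 (propagate distance d=31): x=-2184/605 (≈-3.6099) theta=-291/1210 (≈-0.2405)
After 6 (thin lens f=50): x=-2184/605 (≈-3.6099) theta=-5091/30250 (≈-0.1683)
After 7 (propagate distance d=27 (to screen)): x=-246657/30250 (≈-8.1540) theta=-5091/30250 (≈-0.1683)
|theta_initial|=0.1000 |theta_final|=5091/30250 (≈0.1683) -> increased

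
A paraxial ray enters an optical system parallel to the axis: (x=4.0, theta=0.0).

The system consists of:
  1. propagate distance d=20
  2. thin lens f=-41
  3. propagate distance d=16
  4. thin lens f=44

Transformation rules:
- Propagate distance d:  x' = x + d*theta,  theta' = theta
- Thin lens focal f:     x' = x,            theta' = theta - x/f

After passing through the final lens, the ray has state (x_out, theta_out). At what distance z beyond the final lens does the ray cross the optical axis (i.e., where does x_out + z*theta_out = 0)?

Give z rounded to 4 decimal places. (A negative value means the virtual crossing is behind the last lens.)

Initial: x=4.0000 theta=0.0000
After 1 (propagate distance d=20): x=4.0000 theta=0.0000
After 2 (thin lens f=-41): x=4.0000 theta=4/41 (≈0.0976)
After 3 (propagate distance d=16): x=228/41 (≈5.5610) theta=4/41 (≈0.0976)
After 4 (thin lens f=44): x=228/41 (≈5.5610) theta=-13/451 (≈-0.0288)
z_focus = -x_out/theta_out = -(228/41)/(-13/451) = 2508/13 ≈ 192.9231
Rounded to 4 decimal places: z = 192.9231

Answer: 192.9231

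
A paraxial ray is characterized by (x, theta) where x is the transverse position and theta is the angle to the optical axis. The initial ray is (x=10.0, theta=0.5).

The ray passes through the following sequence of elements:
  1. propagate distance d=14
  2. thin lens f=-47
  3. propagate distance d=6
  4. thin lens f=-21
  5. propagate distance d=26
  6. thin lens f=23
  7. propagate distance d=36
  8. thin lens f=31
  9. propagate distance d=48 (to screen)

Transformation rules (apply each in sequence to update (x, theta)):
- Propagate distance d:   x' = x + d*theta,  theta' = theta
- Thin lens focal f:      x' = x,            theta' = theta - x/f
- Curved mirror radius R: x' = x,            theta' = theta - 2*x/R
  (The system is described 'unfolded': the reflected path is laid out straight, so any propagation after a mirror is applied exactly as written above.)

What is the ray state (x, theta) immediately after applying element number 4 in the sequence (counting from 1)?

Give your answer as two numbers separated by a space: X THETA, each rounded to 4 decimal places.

Answer: 22.1702 1.9174

Derivation:
Initial: x=10.0000 theta=0.5000
After 1 (propagate distance d=14): x=17.0000 theta=0.5000
After 2 (thin lens f=-47): x=17.0000 theta=81/94 (≈0.8617)
After 3 (propagate distance d=6): x=1042/47 (≈22.1702) theta=81/94 (≈0.8617)
After 4 (thin lens f=-21): x=1042/47 (≈22.1702) theta=3785/1974 (≈1.9174)
Rounded to 4 decimal places: x = 22.1702, theta = 1.9174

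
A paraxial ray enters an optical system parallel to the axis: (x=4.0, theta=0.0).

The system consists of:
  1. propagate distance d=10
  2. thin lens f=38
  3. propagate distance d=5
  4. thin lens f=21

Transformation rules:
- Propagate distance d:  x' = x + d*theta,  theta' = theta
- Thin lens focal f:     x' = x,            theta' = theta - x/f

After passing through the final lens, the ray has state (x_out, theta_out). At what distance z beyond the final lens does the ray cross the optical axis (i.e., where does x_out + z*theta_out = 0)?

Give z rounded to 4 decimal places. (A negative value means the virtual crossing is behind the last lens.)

Initial: x=4.0000 theta=0.0000
After 1 (propagate distance d=10): x=4.0000 theta=0.0000
After 2 (thin lens f=38): x=4.0000 theta=-2/19 (≈-0.1053)
After 3 (propagate distance d=5): x=66/19 (≈3.4737) theta=-2/19 (≈-0.1053)
After 4 (thin lens f=21): x=66/19 (≈3.4737) theta=-36/133 (≈-0.2707)
z_focus = -x_out/theta_out = -(66/19)/(-36/133) = 77/6 ≈ 12.8333
Rounded to 4 decimal places: z = 12.8333

Answer: 12.8333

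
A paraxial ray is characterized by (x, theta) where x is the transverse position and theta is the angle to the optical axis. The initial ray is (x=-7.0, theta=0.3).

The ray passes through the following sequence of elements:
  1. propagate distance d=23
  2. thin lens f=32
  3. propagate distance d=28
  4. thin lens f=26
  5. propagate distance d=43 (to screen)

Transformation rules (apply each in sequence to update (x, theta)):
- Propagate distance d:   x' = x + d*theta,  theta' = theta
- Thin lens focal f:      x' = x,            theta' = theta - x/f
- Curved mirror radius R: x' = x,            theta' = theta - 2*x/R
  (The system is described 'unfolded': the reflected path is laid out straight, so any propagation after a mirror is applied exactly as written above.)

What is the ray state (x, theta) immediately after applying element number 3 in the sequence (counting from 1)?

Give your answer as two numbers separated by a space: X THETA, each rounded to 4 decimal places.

Answer: 8.3875 0.3031

Derivation:
Initial: x=-7.0000 theta=0.3000
After 1 (propagate distance d=23): x=-0.1000 theta=0.3000
After 2 (thin lens f=32): x=-0.1000 theta=97/320 (≈0.3031)
After 3 (propagate distance d=28): x=8.3875 theta=97/320 (≈0.3031)
Rounded to 4 decimal places: x = 8.3875, theta = 0.3031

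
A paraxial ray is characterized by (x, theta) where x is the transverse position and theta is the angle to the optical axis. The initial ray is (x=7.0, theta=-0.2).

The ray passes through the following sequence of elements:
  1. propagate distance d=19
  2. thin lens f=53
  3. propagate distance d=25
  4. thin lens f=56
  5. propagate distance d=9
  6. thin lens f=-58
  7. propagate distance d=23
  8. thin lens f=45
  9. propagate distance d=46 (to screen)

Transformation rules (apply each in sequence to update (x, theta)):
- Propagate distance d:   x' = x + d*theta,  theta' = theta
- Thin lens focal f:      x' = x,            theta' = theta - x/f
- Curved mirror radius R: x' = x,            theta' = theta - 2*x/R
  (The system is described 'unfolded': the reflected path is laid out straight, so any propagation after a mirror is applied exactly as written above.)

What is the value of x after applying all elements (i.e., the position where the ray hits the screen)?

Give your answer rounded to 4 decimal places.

Initial: x=7.0000 theta=-0.2000
After 1 (propagate distance d=19): x=3.2000 theta=-0.2000
After 2 (thin lens f=53): x=3.2000 theta=-69/265 (≈-0.2604)
After 3 (propagate distance d=25): x=-877/265 (≈-3.3094) theta=-69/265 (≈-0.2604)
After 4 (thin lens f=56): x=-877/265 (≈-3.3094) theta=-2987/14840 (≈-0.2013)
After 5 (propagate distance d=9): x=-15199/2968 (≈-5.1210) theta=-2987/14840 (≈-0.2013)
After 6 (thin lens f=-58): x=-15199/2968 (≈-5.1210) theta=-249241/860720 (≈-0.2896)
After 7 (propagate distance d=23): x=-10140253/860720 (≈-11.7811) theta=-249241/860720 (≈-0.2896)
After 8 (thin lens f=45): x=-10140253/860720 (≈-11.7811) theta=-19207/691650 (≈-0.0278)
After 9 (propagate distance d=46 (to screen)): x=-505788617/38732400 (≈-13.0585) theta=-19207/691650 (≈-0.0278)
Rounded to 4 decimal places: x = -13.0585

Answer: -13.0585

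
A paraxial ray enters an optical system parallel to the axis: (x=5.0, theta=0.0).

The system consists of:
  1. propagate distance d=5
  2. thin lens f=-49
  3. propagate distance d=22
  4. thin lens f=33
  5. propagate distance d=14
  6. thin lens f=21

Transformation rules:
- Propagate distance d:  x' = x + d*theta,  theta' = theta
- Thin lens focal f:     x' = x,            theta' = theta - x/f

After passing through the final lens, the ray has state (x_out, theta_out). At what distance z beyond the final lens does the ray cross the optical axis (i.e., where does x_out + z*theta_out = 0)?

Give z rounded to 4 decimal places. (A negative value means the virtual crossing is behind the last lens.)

Answer: 14.5768

Derivation:
Initial: x=5.0000 theta=0.0000
After 1 (propagate distance d=5): x=5.0000 theta=0.0000
After 2 (thin lens f=-49): x=5.0000 theta=5/49 (≈0.1020)
After 3 (propagate distance d=22): x=355/49 (≈7.2449) theta=5/49 (≈0.1020)
After 4 (thin lens f=33): x=355/49 (≈7.2449) theta=-190/1617 (≈-0.1175)
After 5 (propagate distance d=14): x=9055/1617 (≈5.5999) theta=-190/1617 (≈-0.1175)
After 6 (thin lens f=21): x=9055/1617 (≈5.5999) theta=-13045/33957 (≈-0.3842)
z_focus = -x_out/theta_out = -(9055/1617)/(-13045/33957) = 38031/2609 ≈ 14.5768
Rounded to 4 decimal places: z = 14.5768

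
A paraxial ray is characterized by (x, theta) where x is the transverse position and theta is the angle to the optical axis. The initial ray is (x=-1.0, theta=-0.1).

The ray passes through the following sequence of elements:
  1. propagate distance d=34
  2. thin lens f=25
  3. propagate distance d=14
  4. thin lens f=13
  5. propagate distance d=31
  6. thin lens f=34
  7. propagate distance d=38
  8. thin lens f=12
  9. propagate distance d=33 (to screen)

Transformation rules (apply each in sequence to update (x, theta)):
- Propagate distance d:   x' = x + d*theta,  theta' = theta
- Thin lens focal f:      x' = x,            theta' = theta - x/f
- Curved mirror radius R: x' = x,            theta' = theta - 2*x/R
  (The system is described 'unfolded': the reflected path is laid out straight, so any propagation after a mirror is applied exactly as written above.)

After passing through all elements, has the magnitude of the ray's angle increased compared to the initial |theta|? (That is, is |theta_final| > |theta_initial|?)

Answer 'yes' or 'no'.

Answer: yes

Derivation:
Initial: x=-1.0000 theta=-0.1000
After 1 (propagate distance d=34): x=-4.4000 theta=-0.1000
After 2 (thin lens f=25): x=-4.4000 theta=0.0760
After 3 (propagate distance d=14): x=-3.3360 theta=0.0760
After 4 (thin lens f=13): x=-3.3360 theta=1081/3250 (≈0.3326)
After 5 (propagate distance d=31): x=22669/3250 (≈6.9751) theta=1081/3250 (≈0.3326)
After 6 (thin lens f=34): x=22669/3250 (≈6.9751) theta=2817/22100 (≈0.1275)
After 7 (propagate distance d=38): x=326494/27625 (≈11.8188) theta=2817/22100 (≈0.1275)
After 8 (thin lens f=12): x=326494/27625 (≈11.8188) theta=-284239/331500 (≈-0.8574)
After 9 (propagate distance d=33 (to screen)): x=-1820653/110500 (≈-16.4765) theta=-284239/331500 (≈-0.8574)
|theta_initial|=0.1000 |theta_final|=284239/331500 (≈0.8574) -> increased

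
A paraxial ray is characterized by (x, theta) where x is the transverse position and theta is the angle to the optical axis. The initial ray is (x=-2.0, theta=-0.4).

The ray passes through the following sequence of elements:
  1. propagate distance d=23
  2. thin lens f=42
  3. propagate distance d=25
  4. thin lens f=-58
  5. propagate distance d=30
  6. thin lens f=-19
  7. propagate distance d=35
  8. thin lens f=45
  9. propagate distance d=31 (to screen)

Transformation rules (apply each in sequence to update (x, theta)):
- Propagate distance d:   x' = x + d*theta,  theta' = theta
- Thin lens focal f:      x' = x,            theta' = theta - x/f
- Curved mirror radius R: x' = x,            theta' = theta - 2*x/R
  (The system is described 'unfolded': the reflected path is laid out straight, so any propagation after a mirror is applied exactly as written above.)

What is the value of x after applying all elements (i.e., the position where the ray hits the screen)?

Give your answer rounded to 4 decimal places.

Answer: -81.6192

Derivation:
Initial: x=-2.0000 theta=-0.4000
After 1 (propagate distance d=23): x=-11.2000 theta=-0.4000
After 2 (thin lens f=42): x=-11.2000 theta=-2/15 (≈-0.1333)
After 3 (propagate distance d=25): x=-218/15 (≈-14.5333) theta=-2/15 (≈-0.1333)
After 4 (thin lens f=-58): x=-218/15 (≈-14.5333) theta=-167/435 (≈-0.3839)
After 5 (propagate distance d=30): x=-11332/435 (≈-26.0506) theta=-167/435 (≈-0.3839)
After 6 (thin lens f=-19): x=-11332/435 (≈-26.0506) theta=-967/551 (≈-1.7550)
After 7 (propagate distance d=35): x=-722983/8265 (≈-87.4753) theta=-967/551 (≈-1.7550)
After 8 (thin lens f=45): x=-722983/8265 (≈-87.4753) theta=70258/371925 (≈0.1889)
After 9 (propagate distance d=31 (to screen)): x=-30356237/371925 (≈-81.6192) theta=70258/371925 (≈0.1889)
Rounded to 4 decimal places: x = -81.6192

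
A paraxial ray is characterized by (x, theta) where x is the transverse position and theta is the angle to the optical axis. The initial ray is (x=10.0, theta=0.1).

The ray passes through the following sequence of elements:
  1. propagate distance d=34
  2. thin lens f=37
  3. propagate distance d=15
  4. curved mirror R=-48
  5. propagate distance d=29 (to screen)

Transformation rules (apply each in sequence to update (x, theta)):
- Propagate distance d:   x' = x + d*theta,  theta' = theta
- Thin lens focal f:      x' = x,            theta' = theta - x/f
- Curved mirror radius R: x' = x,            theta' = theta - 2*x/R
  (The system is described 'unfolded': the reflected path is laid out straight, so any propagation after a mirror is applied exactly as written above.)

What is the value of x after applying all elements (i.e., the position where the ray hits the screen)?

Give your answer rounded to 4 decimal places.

Answer: 13.3048

Derivation:
Initial: x=10.0000 theta=0.1000
After 1 (propagate distance d=34): x=13.4000 theta=0.1000
After 2 (thin lens f=37): x=13.4000 theta=-97/370 (≈-0.2622)
After 3 (propagate distance d=15): x=3503/370 (≈9.4676) theta=-97/370 (≈-0.2622)
After 4 (curved mirror R=-48): x=3503/370 (≈9.4676) theta=235/1776 (≈0.1323)
After 5 (propagate distance d=29 (to screen)): x=118147/8880 (≈13.3048) theta=235/1776 (≈0.1323)
Rounded to 4 decimal places: x = 13.3048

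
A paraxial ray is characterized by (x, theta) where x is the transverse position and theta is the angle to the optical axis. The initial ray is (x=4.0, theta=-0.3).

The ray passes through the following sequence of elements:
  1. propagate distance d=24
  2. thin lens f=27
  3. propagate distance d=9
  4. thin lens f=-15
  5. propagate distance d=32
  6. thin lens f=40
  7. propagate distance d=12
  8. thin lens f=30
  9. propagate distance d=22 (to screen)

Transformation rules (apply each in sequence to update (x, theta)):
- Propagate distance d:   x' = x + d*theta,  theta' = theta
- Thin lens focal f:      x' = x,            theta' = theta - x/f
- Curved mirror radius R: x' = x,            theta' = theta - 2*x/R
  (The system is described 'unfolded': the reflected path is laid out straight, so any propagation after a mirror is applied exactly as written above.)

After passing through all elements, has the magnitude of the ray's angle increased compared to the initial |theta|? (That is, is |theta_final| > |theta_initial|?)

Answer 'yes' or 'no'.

Answer: yes

Derivation:
Initial: x=4.0000 theta=-0.3000
After 1 (propagate distance d=24): x=-3.2000 theta=-0.3000
After 2 (thin lens f=27): x=-3.2000 theta=-49/270 (≈-0.1815)
After 3 (propagate distance d=9): x=-29/6 (≈-4.8333) theta=-49/270 (≈-0.1815)
After 4 (thin lens f=-15): x=-29/6 (≈-4.8333) theta=-68/135 (≈-0.5037)
After 5 (propagate distance d=32): x=-5657/270 (≈-20.9519) theta=-68/135 (≈-0.5037)
After 6 (thin lens f=40): x=-5657/270 (≈-20.9519) theta=217/10800 (≈0.0201)
After 7 (propagate distance d=12): x=-55919/2700 (≈-20.7107) theta=217/10800 (≈0.0201)
After 8 (thin lens f=30): x=-55919/2700 (≈-20.7107) theta=115093/162000 (≈0.7105)
After 9 (propagate distance d=22 (to screen)): x=-411547/81000 (≈-5.0808) theta=115093/162000 (≈0.7105)
|theta_initial|=0.3000 |theta_final|=115093/162000 (≈0.7105) -> increased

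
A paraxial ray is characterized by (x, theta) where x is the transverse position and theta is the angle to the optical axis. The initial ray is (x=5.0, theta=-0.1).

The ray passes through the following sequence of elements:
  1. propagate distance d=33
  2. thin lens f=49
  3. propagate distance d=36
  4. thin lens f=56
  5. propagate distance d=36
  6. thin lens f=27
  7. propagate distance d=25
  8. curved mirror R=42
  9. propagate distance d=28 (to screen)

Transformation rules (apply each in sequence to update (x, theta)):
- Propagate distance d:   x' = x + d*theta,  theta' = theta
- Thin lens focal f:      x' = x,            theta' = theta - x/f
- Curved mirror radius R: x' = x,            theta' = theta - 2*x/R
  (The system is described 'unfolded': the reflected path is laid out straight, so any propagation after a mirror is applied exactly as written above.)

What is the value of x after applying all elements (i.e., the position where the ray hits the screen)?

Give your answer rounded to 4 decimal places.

Initial: x=5.0000 theta=-0.1000
After 1 (propagate distance d=33): x=1.7000 theta=-0.1000
After 2 (thin lens f=49): x=1.7000 theta=-33/245 (≈-0.1347)
After 3 (propagate distance d=36): x=-1543/490 (≈-3.1490) theta=-33/245 (≈-0.1347)
After 4 (thin lens f=56): x=-1543/490 (≈-3.1490) theta=-2153/27440 (≈-0.0785)
After 5 (propagate distance d=36): x=-40979/6860 (≈-5.9736) theta=-2153/27440 (≈-0.0785)
After 6 (thin lens f=27): x=-40979/6860 (≈-5.9736) theta=21157/148176 (≈0.1428)
After 7 (propagate distance d=25): x=-1781107/740880 (≈-2.4040) theta=21157/148176 (≈0.1428)
After 8 (curved mirror R=42): x=-1781107/740880 (≈-2.4040) theta=250162/972405 (≈0.2573)
After 9 (propagate distance d=28 (to screen)): x=10667047/2222640 (≈4.7993) theta=250162/972405 (≈0.2573)
Rounded to 4 decimal places: x = 4.7993

Answer: 4.7993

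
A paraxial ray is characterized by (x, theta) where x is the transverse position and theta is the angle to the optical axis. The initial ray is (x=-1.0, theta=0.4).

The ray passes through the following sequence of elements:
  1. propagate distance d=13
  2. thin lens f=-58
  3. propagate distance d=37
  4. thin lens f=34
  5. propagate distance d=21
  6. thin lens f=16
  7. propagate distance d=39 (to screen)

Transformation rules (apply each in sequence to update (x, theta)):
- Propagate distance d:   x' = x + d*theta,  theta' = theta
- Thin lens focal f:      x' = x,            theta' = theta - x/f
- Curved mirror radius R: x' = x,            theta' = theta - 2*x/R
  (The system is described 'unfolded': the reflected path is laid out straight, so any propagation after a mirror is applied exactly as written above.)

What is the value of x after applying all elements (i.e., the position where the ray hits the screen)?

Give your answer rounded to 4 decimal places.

Answer: -32.6199

Derivation:
Initial: x=-1.0000 theta=0.4000
After 1 (propagate distance d=13): x=4.2000 theta=0.4000
After 2 (thin lens f=-58): x=4.2000 theta=137/290 (≈0.4724)
After 3 (propagate distance d=37): x=6287/290 (≈21.6793) theta=137/290 (≈0.4724)
After 4 (thin lens f=34): x=6287/290 (≈21.6793) theta=-1629/9860 (≈-0.1652)
After 5 (propagate distance d=21): x=179549/9860 (≈18.2098) theta=-1629/9860 (≈-0.1652)
After 6 (thin lens f=16): x=179549/9860 (≈18.2098) theta=-205613/157760 (≈-1.3033)
After 7 (propagate distance d=39 (to screen)): x=-5146123/157760 (≈-32.6199) theta=-205613/157760 (≈-1.3033)
Rounded to 4 decimal places: x = -32.6199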